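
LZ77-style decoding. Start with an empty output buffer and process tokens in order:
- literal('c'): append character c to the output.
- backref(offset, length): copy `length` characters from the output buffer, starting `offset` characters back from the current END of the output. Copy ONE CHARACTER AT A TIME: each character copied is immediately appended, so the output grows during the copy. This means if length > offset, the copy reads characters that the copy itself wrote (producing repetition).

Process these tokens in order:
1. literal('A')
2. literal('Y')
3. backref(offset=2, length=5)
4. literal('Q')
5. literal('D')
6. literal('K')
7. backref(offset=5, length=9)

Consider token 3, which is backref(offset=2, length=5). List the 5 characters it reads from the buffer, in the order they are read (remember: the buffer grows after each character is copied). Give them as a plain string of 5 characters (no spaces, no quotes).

Token 1: literal('A'). Output: "A"
Token 2: literal('Y'). Output: "AY"
Token 3: backref(off=2, len=5). Buffer before: "AY" (len 2)
  byte 1: read out[0]='A', append. Buffer now: "AYA"
  byte 2: read out[1]='Y', append. Buffer now: "AYAY"
  byte 3: read out[2]='A', append. Buffer now: "AYAYA"
  byte 4: read out[3]='Y', append. Buffer now: "AYAYAY"
  byte 5: read out[4]='A', append. Buffer now: "AYAYAYA"

Answer: AYAYA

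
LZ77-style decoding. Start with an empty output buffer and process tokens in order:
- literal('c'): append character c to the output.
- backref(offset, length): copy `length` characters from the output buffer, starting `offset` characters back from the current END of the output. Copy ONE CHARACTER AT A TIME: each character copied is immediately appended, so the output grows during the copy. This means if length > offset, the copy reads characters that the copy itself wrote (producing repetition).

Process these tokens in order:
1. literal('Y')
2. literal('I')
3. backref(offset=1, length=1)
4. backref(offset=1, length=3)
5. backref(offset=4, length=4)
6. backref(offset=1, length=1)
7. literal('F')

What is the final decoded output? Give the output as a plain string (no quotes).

Token 1: literal('Y'). Output: "Y"
Token 2: literal('I'). Output: "YI"
Token 3: backref(off=1, len=1). Copied 'I' from pos 1. Output: "YII"
Token 4: backref(off=1, len=3) (overlapping!). Copied 'III' from pos 2. Output: "YIIIII"
Token 5: backref(off=4, len=4). Copied 'IIII' from pos 2. Output: "YIIIIIIIII"
Token 6: backref(off=1, len=1). Copied 'I' from pos 9. Output: "YIIIIIIIIII"
Token 7: literal('F'). Output: "YIIIIIIIIIIF"

Answer: YIIIIIIIIIIF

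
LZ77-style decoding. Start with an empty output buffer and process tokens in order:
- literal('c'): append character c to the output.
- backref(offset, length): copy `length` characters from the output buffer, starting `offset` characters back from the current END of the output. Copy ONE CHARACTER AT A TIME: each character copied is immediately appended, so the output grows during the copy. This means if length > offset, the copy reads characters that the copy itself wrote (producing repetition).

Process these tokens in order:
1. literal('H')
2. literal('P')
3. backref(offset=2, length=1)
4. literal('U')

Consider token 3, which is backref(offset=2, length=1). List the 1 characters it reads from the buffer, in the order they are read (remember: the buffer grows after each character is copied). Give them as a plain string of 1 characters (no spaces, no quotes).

Answer: H

Derivation:
Token 1: literal('H'). Output: "H"
Token 2: literal('P'). Output: "HP"
Token 3: backref(off=2, len=1). Buffer before: "HP" (len 2)
  byte 1: read out[0]='H', append. Buffer now: "HPH"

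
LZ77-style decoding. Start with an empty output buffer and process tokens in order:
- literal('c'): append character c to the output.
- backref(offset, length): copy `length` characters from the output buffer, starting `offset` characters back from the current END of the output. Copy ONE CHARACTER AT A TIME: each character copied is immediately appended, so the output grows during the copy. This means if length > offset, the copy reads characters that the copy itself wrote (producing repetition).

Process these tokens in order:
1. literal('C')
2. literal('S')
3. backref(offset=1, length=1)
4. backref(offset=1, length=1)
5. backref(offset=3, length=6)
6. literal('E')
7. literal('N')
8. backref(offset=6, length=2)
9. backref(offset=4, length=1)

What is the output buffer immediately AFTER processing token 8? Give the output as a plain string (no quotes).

Token 1: literal('C'). Output: "C"
Token 2: literal('S'). Output: "CS"
Token 3: backref(off=1, len=1). Copied 'S' from pos 1. Output: "CSS"
Token 4: backref(off=1, len=1). Copied 'S' from pos 2. Output: "CSSS"
Token 5: backref(off=3, len=6) (overlapping!). Copied 'SSSSSS' from pos 1. Output: "CSSSSSSSSS"
Token 6: literal('E'). Output: "CSSSSSSSSSE"
Token 7: literal('N'). Output: "CSSSSSSSSSEN"
Token 8: backref(off=6, len=2). Copied 'SS' from pos 6. Output: "CSSSSSSSSSENSS"

Answer: CSSSSSSSSSENSS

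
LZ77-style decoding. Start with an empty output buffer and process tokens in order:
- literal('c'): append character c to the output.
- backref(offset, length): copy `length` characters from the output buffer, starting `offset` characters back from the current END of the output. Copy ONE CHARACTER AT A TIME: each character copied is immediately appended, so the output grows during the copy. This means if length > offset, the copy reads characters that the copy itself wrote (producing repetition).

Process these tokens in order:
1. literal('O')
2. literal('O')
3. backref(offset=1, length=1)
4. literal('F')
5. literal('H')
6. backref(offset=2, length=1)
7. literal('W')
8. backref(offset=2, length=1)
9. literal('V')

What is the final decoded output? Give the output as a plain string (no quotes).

Token 1: literal('O'). Output: "O"
Token 2: literal('O'). Output: "OO"
Token 3: backref(off=1, len=1). Copied 'O' from pos 1. Output: "OOO"
Token 4: literal('F'). Output: "OOOF"
Token 5: literal('H'). Output: "OOOFH"
Token 6: backref(off=2, len=1). Copied 'F' from pos 3. Output: "OOOFHF"
Token 7: literal('W'). Output: "OOOFHFW"
Token 8: backref(off=2, len=1). Copied 'F' from pos 5. Output: "OOOFHFWF"
Token 9: literal('V'). Output: "OOOFHFWFV"

Answer: OOOFHFWFV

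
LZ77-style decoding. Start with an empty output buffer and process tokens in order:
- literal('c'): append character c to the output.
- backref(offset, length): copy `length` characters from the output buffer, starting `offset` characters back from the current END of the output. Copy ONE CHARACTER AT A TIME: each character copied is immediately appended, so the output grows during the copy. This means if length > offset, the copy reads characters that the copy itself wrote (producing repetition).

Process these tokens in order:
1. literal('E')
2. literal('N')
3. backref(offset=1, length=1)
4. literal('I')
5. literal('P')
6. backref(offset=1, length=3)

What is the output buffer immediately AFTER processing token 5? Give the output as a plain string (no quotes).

Token 1: literal('E'). Output: "E"
Token 2: literal('N'). Output: "EN"
Token 3: backref(off=1, len=1). Copied 'N' from pos 1. Output: "ENN"
Token 4: literal('I'). Output: "ENNI"
Token 5: literal('P'). Output: "ENNIP"

Answer: ENNIP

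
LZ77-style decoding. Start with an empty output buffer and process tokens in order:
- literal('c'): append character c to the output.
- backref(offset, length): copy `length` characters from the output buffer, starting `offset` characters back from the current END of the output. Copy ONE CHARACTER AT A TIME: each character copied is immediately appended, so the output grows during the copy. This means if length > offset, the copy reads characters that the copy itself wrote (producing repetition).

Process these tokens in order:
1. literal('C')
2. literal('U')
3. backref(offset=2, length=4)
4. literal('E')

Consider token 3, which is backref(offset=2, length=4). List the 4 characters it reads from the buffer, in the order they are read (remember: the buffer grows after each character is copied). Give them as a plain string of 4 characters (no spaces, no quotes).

Answer: CUCU

Derivation:
Token 1: literal('C'). Output: "C"
Token 2: literal('U'). Output: "CU"
Token 3: backref(off=2, len=4). Buffer before: "CU" (len 2)
  byte 1: read out[0]='C', append. Buffer now: "CUC"
  byte 2: read out[1]='U', append. Buffer now: "CUCU"
  byte 3: read out[2]='C', append. Buffer now: "CUCUC"
  byte 4: read out[3]='U', append. Buffer now: "CUCUCU"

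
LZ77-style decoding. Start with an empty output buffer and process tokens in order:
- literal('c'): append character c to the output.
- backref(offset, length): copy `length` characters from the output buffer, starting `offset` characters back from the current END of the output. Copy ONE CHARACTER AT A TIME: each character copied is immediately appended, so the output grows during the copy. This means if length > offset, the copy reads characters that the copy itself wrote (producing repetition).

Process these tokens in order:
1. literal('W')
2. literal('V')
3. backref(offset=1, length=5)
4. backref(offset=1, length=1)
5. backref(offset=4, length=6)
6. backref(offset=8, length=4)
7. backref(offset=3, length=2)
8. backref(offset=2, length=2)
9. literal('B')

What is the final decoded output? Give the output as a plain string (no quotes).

Answer: WVVVVVVVVVVVVVVVVVVVVVB

Derivation:
Token 1: literal('W'). Output: "W"
Token 2: literal('V'). Output: "WV"
Token 3: backref(off=1, len=5) (overlapping!). Copied 'VVVVV' from pos 1. Output: "WVVVVVV"
Token 4: backref(off=1, len=1). Copied 'V' from pos 6. Output: "WVVVVVVV"
Token 5: backref(off=4, len=6) (overlapping!). Copied 'VVVVVV' from pos 4. Output: "WVVVVVVVVVVVVV"
Token 6: backref(off=8, len=4). Copied 'VVVV' from pos 6. Output: "WVVVVVVVVVVVVVVVVV"
Token 7: backref(off=3, len=2). Copied 'VV' from pos 15. Output: "WVVVVVVVVVVVVVVVVVVV"
Token 8: backref(off=2, len=2). Copied 'VV' from pos 18. Output: "WVVVVVVVVVVVVVVVVVVVVV"
Token 9: literal('B'). Output: "WVVVVVVVVVVVVVVVVVVVVVB"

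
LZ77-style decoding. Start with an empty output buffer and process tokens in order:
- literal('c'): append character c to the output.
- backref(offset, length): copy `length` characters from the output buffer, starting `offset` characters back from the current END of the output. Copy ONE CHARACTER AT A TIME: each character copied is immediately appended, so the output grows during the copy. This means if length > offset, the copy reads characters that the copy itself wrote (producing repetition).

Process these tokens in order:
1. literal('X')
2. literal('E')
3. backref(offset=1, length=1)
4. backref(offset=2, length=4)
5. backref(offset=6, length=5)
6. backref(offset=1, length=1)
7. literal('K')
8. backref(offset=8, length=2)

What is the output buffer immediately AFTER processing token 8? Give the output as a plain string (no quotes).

Answer: XEEEEEEEEEEEEKEE

Derivation:
Token 1: literal('X'). Output: "X"
Token 2: literal('E'). Output: "XE"
Token 3: backref(off=1, len=1). Copied 'E' from pos 1. Output: "XEE"
Token 4: backref(off=2, len=4) (overlapping!). Copied 'EEEE' from pos 1. Output: "XEEEEEE"
Token 5: backref(off=6, len=5). Copied 'EEEEE' from pos 1. Output: "XEEEEEEEEEEE"
Token 6: backref(off=1, len=1). Copied 'E' from pos 11. Output: "XEEEEEEEEEEEE"
Token 7: literal('K'). Output: "XEEEEEEEEEEEEK"
Token 8: backref(off=8, len=2). Copied 'EE' from pos 6. Output: "XEEEEEEEEEEEEKEE"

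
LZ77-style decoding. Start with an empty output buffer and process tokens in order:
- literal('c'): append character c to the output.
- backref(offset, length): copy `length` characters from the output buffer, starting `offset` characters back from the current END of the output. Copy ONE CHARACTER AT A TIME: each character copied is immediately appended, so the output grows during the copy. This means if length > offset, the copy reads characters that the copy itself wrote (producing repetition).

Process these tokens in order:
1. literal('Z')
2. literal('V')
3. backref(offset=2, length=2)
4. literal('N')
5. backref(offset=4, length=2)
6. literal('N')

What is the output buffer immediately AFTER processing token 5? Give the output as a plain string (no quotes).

Token 1: literal('Z'). Output: "Z"
Token 2: literal('V'). Output: "ZV"
Token 3: backref(off=2, len=2). Copied 'ZV' from pos 0. Output: "ZVZV"
Token 4: literal('N'). Output: "ZVZVN"
Token 5: backref(off=4, len=2). Copied 'VZ' from pos 1. Output: "ZVZVNVZ"

Answer: ZVZVNVZ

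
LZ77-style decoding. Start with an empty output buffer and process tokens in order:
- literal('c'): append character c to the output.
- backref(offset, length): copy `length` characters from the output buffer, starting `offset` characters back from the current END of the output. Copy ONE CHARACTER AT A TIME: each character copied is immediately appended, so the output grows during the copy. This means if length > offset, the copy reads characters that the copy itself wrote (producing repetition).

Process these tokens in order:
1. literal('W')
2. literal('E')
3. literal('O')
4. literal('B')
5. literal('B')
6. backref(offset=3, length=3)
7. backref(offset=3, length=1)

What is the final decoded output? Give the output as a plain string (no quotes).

Token 1: literal('W'). Output: "W"
Token 2: literal('E'). Output: "WE"
Token 3: literal('O'). Output: "WEO"
Token 4: literal('B'). Output: "WEOB"
Token 5: literal('B'). Output: "WEOBB"
Token 6: backref(off=3, len=3). Copied 'OBB' from pos 2. Output: "WEOBBOBB"
Token 7: backref(off=3, len=1). Copied 'O' from pos 5. Output: "WEOBBOBBO"

Answer: WEOBBOBBO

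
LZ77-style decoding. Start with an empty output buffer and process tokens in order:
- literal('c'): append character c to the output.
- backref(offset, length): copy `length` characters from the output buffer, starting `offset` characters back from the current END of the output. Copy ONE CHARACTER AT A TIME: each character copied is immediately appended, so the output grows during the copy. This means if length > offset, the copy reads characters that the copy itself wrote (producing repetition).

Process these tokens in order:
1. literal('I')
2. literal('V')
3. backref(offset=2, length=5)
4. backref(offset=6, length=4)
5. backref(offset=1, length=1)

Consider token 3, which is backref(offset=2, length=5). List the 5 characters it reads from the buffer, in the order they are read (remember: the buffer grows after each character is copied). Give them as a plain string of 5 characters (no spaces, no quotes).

Answer: IVIVI

Derivation:
Token 1: literal('I'). Output: "I"
Token 2: literal('V'). Output: "IV"
Token 3: backref(off=2, len=5). Buffer before: "IV" (len 2)
  byte 1: read out[0]='I', append. Buffer now: "IVI"
  byte 2: read out[1]='V', append. Buffer now: "IVIV"
  byte 3: read out[2]='I', append. Buffer now: "IVIVI"
  byte 4: read out[3]='V', append. Buffer now: "IVIVIV"
  byte 5: read out[4]='I', append. Buffer now: "IVIVIVI"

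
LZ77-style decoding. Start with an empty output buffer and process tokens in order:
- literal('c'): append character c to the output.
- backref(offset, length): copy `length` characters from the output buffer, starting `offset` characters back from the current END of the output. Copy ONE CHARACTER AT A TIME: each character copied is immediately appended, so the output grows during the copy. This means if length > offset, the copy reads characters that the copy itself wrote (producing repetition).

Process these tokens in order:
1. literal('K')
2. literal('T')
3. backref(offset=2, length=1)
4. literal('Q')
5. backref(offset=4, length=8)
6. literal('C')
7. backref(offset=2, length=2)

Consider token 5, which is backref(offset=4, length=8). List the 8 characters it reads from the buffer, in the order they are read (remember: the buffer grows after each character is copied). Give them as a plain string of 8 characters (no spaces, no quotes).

Token 1: literal('K'). Output: "K"
Token 2: literal('T'). Output: "KT"
Token 3: backref(off=2, len=1). Copied 'K' from pos 0. Output: "KTK"
Token 4: literal('Q'). Output: "KTKQ"
Token 5: backref(off=4, len=8). Buffer before: "KTKQ" (len 4)
  byte 1: read out[0]='K', append. Buffer now: "KTKQK"
  byte 2: read out[1]='T', append. Buffer now: "KTKQKT"
  byte 3: read out[2]='K', append. Buffer now: "KTKQKTK"
  byte 4: read out[3]='Q', append. Buffer now: "KTKQKTKQ"
  byte 5: read out[4]='K', append. Buffer now: "KTKQKTKQK"
  byte 6: read out[5]='T', append. Buffer now: "KTKQKTKQKT"
  byte 7: read out[6]='K', append. Buffer now: "KTKQKTKQKTK"
  byte 8: read out[7]='Q', append. Buffer now: "KTKQKTKQKTKQ"

Answer: KTKQKTKQ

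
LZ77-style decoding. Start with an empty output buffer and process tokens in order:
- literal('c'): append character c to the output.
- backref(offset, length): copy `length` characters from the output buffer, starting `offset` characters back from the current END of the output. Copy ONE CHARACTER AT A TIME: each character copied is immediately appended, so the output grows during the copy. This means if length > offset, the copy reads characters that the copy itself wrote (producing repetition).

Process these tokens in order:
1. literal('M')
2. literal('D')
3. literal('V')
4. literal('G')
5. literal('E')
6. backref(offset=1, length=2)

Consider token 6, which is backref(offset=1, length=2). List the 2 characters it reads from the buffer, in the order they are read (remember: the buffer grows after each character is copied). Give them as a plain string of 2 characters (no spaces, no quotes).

Token 1: literal('M'). Output: "M"
Token 2: literal('D'). Output: "MD"
Token 3: literal('V'). Output: "MDV"
Token 4: literal('G'). Output: "MDVG"
Token 5: literal('E'). Output: "MDVGE"
Token 6: backref(off=1, len=2). Buffer before: "MDVGE" (len 5)
  byte 1: read out[4]='E', append. Buffer now: "MDVGEE"
  byte 2: read out[5]='E', append. Buffer now: "MDVGEEE"

Answer: EE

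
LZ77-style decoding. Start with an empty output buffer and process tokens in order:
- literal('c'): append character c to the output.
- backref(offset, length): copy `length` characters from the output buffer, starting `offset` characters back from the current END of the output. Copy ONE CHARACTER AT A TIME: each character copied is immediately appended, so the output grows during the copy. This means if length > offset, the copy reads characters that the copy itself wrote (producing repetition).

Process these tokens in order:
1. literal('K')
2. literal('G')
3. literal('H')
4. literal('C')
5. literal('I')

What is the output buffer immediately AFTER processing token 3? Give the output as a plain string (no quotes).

Token 1: literal('K'). Output: "K"
Token 2: literal('G'). Output: "KG"
Token 3: literal('H'). Output: "KGH"

Answer: KGH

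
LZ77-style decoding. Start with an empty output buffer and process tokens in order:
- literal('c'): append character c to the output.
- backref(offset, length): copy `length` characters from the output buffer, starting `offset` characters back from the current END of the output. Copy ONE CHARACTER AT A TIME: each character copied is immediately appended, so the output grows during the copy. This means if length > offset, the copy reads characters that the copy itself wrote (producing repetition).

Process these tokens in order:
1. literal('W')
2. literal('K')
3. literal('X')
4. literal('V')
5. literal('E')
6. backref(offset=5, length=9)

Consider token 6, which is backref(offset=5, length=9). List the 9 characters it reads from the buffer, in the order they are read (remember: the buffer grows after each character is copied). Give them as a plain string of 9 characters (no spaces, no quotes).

Answer: WKXVEWKXV

Derivation:
Token 1: literal('W'). Output: "W"
Token 2: literal('K'). Output: "WK"
Token 3: literal('X'). Output: "WKX"
Token 4: literal('V'). Output: "WKXV"
Token 5: literal('E'). Output: "WKXVE"
Token 6: backref(off=5, len=9). Buffer before: "WKXVE" (len 5)
  byte 1: read out[0]='W', append. Buffer now: "WKXVEW"
  byte 2: read out[1]='K', append. Buffer now: "WKXVEWK"
  byte 3: read out[2]='X', append. Buffer now: "WKXVEWKX"
  byte 4: read out[3]='V', append. Buffer now: "WKXVEWKXV"
  byte 5: read out[4]='E', append. Buffer now: "WKXVEWKXVE"
  byte 6: read out[5]='W', append. Buffer now: "WKXVEWKXVEW"
  byte 7: read out[6]='K', append. Buffer now: "WKXVEWKXVEWK"
  byte 8: read out[7]='X', append. Buffer now: "WKXVEWKXVEWKX"
  byte 9: read out[8]='V', append. Buffer now: "WKXVEWKXVEWKXV"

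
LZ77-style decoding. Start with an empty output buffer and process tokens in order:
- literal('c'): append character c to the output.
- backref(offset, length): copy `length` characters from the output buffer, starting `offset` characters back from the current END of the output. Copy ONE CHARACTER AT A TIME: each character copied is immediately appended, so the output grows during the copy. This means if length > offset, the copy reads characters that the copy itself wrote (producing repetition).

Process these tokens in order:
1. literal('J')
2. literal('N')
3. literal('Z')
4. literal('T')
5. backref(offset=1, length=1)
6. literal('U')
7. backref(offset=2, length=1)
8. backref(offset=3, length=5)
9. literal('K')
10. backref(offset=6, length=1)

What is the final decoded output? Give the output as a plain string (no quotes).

Token 1: literal('J'). Output: "J"
Token 2: literal('N'). Output: "JN"
Token 3: literal('Z'). Output: "JNZ"
Token 4: literal('T'). Output: "JNZT"
Token 5: backref(off=1, len=1). Copied 'T' from pos 3. Output: "JNZTT"
Token 6: literal('U'). Output: "JNZTTU"
Token 7: backref(off=2, len=1). Copied 'T' from pos 4. Output: "JNZTTUT"
Token 8: backref(off=3, len=5) (overlapping!). Copied 'TUTTU' from pos 4. Output: "JNZTTUTTUTTU"
Token 9: literal('K'). Output: "JNZTTUTTUTTUK"
Token 10: backref(off=6, len=1). Copied 'T' from pos 7. Output: "JNZTTUTTUTTUKT"

Answer: JNZTTUTTUTTUKT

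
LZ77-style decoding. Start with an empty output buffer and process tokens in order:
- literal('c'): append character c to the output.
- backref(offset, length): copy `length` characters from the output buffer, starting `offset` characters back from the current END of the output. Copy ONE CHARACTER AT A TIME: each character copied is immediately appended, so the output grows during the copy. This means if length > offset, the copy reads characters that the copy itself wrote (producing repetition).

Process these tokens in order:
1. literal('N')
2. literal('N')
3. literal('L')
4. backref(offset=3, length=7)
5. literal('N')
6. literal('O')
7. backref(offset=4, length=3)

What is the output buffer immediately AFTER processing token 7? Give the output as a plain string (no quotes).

Token 1: literal('N'). Output: "N"
Token 2: literal('N'). Output: "NN"
Token 3: literal('L'). Output: "NNL"
Token 4: backref(off=3, len=7) (overlapping!). Copied 'NNLNNLN' from pos 0. Output: "NNLNNLNNLN"
Token 5: literal('N'). Output: "NNLNNLNNLNN"
Token 6: literal('O'). Output: "NNLNNLNNLNNO"
Token 7: backref(off=4, len=3). Copied 'LNN' from pos 8. Output: "NNLNNLNNLNNOLNN"

Answer: NNLNNLNNLNNOLNN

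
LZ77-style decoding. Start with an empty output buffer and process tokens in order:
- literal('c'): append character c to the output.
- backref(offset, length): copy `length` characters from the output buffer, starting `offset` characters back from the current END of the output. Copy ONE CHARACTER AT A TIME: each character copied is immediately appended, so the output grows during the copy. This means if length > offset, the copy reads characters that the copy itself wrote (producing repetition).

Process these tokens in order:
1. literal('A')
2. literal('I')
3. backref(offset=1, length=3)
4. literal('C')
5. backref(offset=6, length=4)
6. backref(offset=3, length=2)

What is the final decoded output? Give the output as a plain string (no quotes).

Token 1: literal('A'). Output: "A"
Token 2: literal('I'). Output: "AI"
Token 3: backref(off=1, len=3) (overlapping!). Copied 'III' from pos 1. Output: "AIIII"
Token 4: literal('C'). Output: "AIIIIC"
Token 5: backref(off=6, len=4). Copied 'AIII' from pos 0. Output: "AIIIICAIII"
Token 6: backref(off=3, len=2). Copied 'II' from pos 7. Output: "AIIIICAIIIII"

Answer: AIIIICAIIIII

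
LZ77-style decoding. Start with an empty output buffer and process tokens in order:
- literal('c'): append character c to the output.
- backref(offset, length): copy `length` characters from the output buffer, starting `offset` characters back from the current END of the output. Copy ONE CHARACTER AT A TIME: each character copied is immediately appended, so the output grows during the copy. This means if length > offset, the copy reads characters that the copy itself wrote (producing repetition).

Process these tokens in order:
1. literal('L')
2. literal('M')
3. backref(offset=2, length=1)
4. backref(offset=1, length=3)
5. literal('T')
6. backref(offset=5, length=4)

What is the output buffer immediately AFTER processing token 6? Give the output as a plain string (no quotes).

Token 1: literal('L'). Output: "L"
Token 2: literal('M'). Output: "LM"
Token 3: backref(off=2, len=1). Copied 'L' from pos 0. Output: "LML"
Token 4: backref(off=1, len=3) (overlapping!). Copied 'LLL' from pos 2. Output: "LMLLLL"
Token 5: literal('T'). Output: "LMLLLLT"
Token 6: backref(off=5, len=4). Copied 'LLLL' from pos 2. Output: "LMLLLLTLLLL"

Answer: LMLLLLTLLLL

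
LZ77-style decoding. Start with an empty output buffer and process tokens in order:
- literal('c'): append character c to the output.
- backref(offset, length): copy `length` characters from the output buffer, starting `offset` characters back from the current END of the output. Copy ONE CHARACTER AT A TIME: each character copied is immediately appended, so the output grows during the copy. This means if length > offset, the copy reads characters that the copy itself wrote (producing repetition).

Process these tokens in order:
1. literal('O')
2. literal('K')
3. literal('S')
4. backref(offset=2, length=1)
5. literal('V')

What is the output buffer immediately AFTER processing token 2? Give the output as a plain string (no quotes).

Token 1: literal('O'). Output: "O"
Token 2: literal('K'). Output: "OK"

Answer: OK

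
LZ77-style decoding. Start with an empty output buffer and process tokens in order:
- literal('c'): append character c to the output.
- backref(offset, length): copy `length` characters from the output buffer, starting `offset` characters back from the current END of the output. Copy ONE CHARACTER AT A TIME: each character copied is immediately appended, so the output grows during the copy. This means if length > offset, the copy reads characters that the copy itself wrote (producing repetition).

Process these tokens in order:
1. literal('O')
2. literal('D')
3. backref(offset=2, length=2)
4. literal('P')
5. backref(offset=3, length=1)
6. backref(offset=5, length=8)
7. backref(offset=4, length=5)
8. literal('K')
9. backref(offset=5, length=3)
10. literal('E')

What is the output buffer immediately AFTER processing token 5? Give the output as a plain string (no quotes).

Answer: ODODPO

Derivation:
Token 1: literal('O'). Output: "O"
Token 2: literal('D'). Output: "OD"
Token 3: backref(off=2, len=2). Copied 'OD' from pos 0. Output: "ODOD"
Token 4: literal('P'). Output: "ODODP"
Token 5: backref(off=3, len=1). Copied 'O' from pos 2. Output: "ODODPO"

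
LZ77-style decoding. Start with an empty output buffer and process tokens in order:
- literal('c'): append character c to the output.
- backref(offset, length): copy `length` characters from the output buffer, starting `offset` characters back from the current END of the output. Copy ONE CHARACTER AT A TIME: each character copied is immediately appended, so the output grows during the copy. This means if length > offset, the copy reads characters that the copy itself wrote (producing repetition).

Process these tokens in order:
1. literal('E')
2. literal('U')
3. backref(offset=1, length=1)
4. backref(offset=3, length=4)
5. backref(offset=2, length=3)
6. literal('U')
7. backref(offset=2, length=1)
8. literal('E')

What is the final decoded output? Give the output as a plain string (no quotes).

Answer: EUUEUUEUEUUUE

Derivation:
Token 1: literal('E'). Output: "E"
Token 2: literal('U'). Output: "EU"
Token 3: backref(off=1, len=1). Copied 'U' from pos 1. Output: "EUU"
Token 4: backref(off=3, len=4) (overlapping!). Copied 'EUUE' from pos 0. Output: "EUUEUUE"
Token 5: backref(off=2, len=3) (overlapping!). Copied 'UEU' from pos 5. Output: "EUUEUUEUEU"
Token 6: literal('U'). Output: "EUUEUUEUEUU"
Token 7: backref(off=2, len=1). Copied 'U' from pos 9. Output: "EUUEUUEUEUUU"
Token 8: literal('E'). Output: "EUUEUUEUEUUUE"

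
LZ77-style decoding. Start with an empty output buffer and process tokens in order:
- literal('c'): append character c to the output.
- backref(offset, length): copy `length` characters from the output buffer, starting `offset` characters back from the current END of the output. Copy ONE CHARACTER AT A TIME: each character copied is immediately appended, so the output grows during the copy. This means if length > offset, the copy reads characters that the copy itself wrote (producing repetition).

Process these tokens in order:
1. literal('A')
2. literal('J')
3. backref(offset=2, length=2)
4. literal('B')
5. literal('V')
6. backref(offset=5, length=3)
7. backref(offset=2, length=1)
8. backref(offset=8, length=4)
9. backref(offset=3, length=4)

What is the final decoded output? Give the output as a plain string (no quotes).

Answer: AJAJBVJAJAAJBVJBVJ

Derivation:
Token 1: literal('A'). Output: "A"
Token 2: literal('J'). Output: "AJ"
Token 3: backref(off=2, len=2). Copied 'AJ' from pos 0. Output: "AJAJ"
Token 4: literal('B'). Output: "AJAJB"
Token 5: literal('V'). Output: "AJAJBV"
Token 6: backref(off=5, len=3). Copied 'JAJ' from pos 1. Output: "AJAJBVJAJ"
Token 7: backref(off=2, len=1). Copied 'A' from pos 7. Output: "AJAJBVJAJA"
Token 8: backref(off=8, len=4). Copied 'AJBV' from pos 2. Output: "AJAJBVJAJAAJBV"
Token 9: backref(off=3, len=4) (overlapping!). Copied 'JBVJ' from pos 11. Output: "AJAJBVJAJAAJBVJBVJ"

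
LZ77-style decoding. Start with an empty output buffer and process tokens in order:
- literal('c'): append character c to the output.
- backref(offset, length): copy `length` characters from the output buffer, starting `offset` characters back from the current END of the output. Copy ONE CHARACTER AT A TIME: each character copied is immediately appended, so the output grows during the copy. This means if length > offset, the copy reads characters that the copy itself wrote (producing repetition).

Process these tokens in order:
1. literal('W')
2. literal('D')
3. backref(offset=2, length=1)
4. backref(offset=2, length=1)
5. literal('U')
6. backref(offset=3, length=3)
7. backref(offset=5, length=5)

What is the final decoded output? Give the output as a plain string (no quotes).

Token 1: literal('W'). Output: "W"
Token 2: literal('D'). Output: "WD"
Token 3: backref(off=2, len=1). Copied 'W' from pos 0. Output: "WDW"
Token 4: backref(off=2, len=1). Copied 'D' from pos 1. Output: "WDWD"
Token 5: literal('U'). Output: "WDWDU"
Token 6: backref(off=3, len=3). Copied 'WDU' from pos 2. Output: "WDWDUWDU"
Token 7: backref(off=5, len=5). Copied 'DUWDU' from pos 3. Output: "WDWDUWDUDUWDU"

Answer: WDWDUWDUDUWDU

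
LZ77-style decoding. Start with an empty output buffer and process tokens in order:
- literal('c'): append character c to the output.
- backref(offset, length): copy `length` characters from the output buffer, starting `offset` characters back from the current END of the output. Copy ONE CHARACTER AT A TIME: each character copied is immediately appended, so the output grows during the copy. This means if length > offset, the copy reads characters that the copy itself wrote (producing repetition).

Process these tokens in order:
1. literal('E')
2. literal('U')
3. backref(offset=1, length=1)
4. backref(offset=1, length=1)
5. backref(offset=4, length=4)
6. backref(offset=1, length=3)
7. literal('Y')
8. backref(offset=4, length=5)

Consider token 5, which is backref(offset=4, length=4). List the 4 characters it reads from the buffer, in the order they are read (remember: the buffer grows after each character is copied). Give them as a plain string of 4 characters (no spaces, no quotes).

Token 1: literal('E'). Output: "E"
Token 2: literal('U'). Output: "EU"
Token 3: backref(off=1, len=1). Copied 'U' from pos 1. Output: "EUU"
Token 4: backref(off=1, len=1). Copied 'U' from pos 2. Output: "EUUU"
Token 5: backref(off=4, len=4). Buffer before: "EUUU" (len 4)
  byte 1: read out[0]='E', append. Buffer now: "EUUUE"
  byte 2: read out[1]='U', append. Buffer now: "EUUUEU"
  byte 3: read out[2]='U', append. Buffer now: "EUUUEUU"
  byte 4: read out[3]='U', append. Buffer now: "EUUUEUUU"

Answer: EUUU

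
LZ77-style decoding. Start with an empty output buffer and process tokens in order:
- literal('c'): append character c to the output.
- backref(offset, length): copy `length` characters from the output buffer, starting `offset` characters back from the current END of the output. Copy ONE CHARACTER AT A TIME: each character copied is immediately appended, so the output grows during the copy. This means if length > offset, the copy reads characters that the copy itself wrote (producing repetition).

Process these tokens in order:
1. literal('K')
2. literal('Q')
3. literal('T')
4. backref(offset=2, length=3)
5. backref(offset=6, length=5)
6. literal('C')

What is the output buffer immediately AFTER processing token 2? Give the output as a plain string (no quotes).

Answer: KQ

Derivation:
Token 1: literal('K'). Output: "K"
Token 2: literal('Q'). Output: "KQ"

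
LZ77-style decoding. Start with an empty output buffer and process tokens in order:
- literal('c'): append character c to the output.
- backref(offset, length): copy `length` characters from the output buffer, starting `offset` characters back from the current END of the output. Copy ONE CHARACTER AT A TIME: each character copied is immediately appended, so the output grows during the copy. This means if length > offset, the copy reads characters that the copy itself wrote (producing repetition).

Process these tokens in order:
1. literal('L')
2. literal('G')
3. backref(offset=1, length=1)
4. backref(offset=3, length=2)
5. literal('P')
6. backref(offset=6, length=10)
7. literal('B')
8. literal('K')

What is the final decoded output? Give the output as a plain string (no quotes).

Token 1: literal('L'). Output: "L"
Token 2: literal('G'). Output: "LG"
Token 3: backref(off=1, len=1). Copied 'G' from pos 1. Output: "LGG"
Token 4: backref(off=3, len=2). Copied 'LG' from pos 0. Output: "LGGLG"
Token 5: literal('P'). Output: "LGGLGP"
Token 6: backref(off=6, len=10) (overlapping!). Copied 'LGGLGPLGGL' from pos 0. Output: "LGGLGPLGGLGPLGGL"
Token 7: literal('B'). Output: "LGGLGPLGGLGPLGGLB"
Token 8: literal('K'). Output: "LGGLGPLGGLGPLGGLBK"

Answer: LGGLGPLGGLGPLGGLBK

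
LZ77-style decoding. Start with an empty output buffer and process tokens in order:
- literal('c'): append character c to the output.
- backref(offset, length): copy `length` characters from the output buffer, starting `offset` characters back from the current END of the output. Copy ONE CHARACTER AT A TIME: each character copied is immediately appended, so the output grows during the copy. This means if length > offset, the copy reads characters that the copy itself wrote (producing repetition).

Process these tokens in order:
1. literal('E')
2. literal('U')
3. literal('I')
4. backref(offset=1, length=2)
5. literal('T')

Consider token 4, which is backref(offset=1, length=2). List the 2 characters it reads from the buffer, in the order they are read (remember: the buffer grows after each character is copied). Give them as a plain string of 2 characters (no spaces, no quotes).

Answer: II

Derivation:
Token 1: literal('E'). Output: "E"
Token 2: literal('U'). Output: "EU"
Token 3: literal('I'). Output: "EUI"
Token 4: backref(off=1, len=2). Buffer before: "EUI" (len 3)
  byte 1: read out[2]='I', append. Buffer now: "EUII"
  byte 2: read out[3]='I', append. Buffer now: "EUIII"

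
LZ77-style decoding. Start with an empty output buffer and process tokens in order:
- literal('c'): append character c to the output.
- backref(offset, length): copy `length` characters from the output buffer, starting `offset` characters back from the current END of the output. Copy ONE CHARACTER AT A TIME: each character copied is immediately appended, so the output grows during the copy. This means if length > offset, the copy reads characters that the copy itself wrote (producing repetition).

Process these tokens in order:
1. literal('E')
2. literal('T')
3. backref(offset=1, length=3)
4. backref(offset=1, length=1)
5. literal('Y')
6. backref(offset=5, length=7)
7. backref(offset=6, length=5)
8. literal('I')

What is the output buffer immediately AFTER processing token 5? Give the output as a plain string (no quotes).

Token 1: literal('E'). Output: "E"
Token 2: literal('T'). Output: "ET"
Token 3: backref(off=1, len=3) (overlapping!). Copied 'TTT' from pos 1. Output: "ETTTT"
Token 4: backref(off=1, len=1). Copied 'T' from pos 4. Output: "ETTTTT"
Token 5: literal('Y'). Output: "ETTTTTY"

Answer: ETTTTTY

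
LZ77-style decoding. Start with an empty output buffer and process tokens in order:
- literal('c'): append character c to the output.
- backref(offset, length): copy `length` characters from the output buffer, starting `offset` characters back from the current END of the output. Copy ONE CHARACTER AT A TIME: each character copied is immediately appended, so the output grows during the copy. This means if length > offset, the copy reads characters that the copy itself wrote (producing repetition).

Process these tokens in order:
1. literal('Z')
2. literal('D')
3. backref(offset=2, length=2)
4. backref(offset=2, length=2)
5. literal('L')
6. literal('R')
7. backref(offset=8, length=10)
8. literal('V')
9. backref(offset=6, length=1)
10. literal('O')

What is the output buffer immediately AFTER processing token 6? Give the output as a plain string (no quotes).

Answer: ZDZDZDLR

Derivation:
Token 1: literal('Z'). Output: "Z"
Token 2: literal('D'). Output: "ZD"
Token 3: backref(off=2, len=2). Copied 'ZD' from pos 0. Output: "ZDZD"
Token 4: backref(off=2, len=2). Copied 'ZD' from pos 2. Output: "ZDZDZD"
Token 5: literal('L'). Output: "ZDZDZDL"
Token 6: literal('R'). Output: "ZDZDZDLR"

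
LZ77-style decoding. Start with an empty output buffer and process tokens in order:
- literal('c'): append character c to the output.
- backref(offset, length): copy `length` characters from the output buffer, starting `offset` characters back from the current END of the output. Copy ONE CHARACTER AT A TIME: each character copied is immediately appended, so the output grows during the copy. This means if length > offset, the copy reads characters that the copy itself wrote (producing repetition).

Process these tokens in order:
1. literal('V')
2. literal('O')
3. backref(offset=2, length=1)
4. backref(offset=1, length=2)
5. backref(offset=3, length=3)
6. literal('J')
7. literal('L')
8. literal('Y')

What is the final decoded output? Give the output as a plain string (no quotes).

Answer: VOVVVVVVJLY

Derivation:
Token 1: literal('V'). Output: "V"
Token 2: literal('O'). Output: "VO"
Token 3: backref(off=2, len=1). Copied 'V' from pos 0. Output: "VOV"
Token 4: backref(off=1, len=2) (overlapping!). Copied 'VV' from pos 2. Output: "VOVVV"
Token 5: backref(off=3, len=3). Copied 'VVV' from pos 2. Output: "VOVVVVVV"
Token 6: literal('J'). Output: "VOVVVVVVJ"
Token 7: literal('L'). Output: "VOVVVVVVJL"
Token 8: literal('Y'). Output: "VOVVVVVVJLY"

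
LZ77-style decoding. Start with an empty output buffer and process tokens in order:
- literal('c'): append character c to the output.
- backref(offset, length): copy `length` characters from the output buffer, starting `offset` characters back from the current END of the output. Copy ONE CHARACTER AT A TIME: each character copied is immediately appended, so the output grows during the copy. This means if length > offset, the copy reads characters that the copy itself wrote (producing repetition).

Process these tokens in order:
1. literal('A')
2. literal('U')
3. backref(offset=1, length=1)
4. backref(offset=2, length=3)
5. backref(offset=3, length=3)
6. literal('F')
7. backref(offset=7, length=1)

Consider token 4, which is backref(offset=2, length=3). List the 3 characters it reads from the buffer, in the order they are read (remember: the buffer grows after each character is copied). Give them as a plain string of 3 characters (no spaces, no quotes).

Token 1: literal('A'). Output: "A"
Token 2: literal('U'). Output: "AU"
Token 3: backref(off=1, len=1). Copied 'U' from pos 1. Output: "AUU"
Token 4: backref(off=2, len=3). Buffer before: "AUU" (len 3)
  byte 1: read out[1]='U', append. Buffer now: "AUUU"
  byte 2: read out[2]='U', append. Buffer now: "AUUUU"
  byte 3: read out[3]='U', append. Buffer now: "AUUUUU"

Answer: UUU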